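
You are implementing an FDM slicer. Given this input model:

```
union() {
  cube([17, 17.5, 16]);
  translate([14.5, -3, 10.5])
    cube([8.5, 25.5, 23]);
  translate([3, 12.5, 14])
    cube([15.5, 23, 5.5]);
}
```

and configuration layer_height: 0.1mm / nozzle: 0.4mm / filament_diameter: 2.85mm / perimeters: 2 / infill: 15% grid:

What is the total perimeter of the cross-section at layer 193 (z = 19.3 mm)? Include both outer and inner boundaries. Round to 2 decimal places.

117.00 mm

At z = 19.3 mm: the cube is not intersected at this z (z outside [0, 16]); the 8.5×25.5 cube at (14.5, -3) contributes its full rectangle (perimeter 68.00 mm); the cube at (3, 12.5) is present — its section is the full 15.5×23 rectangle (perimeter 77.00 mm); Combining (union): the regions partially overlap (shared area 40.00 mm²), so the edge portions inside another operand are dropped and the merged outline is re-measured after clipping — boundary = 117.00 mm. Overall, the cross-section is a single solid region. Total boundary length (outer) = 117.00 mm.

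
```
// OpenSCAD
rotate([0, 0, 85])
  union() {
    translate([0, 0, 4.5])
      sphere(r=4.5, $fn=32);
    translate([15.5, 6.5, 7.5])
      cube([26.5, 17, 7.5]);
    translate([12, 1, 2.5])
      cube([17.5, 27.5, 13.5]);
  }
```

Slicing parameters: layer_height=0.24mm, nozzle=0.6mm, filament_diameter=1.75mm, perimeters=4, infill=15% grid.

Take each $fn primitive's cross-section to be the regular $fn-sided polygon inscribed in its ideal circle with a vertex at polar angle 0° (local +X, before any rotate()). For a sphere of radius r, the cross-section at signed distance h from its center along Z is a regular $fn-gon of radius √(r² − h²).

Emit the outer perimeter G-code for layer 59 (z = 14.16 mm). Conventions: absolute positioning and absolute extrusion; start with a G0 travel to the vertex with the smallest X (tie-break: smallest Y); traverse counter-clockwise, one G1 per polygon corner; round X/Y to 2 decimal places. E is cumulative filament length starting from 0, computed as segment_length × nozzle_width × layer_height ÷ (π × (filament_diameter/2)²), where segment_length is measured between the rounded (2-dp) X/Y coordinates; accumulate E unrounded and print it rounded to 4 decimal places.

G0 X-27.35 Y14.44 Z14.16
G1 X0.05 Y12.04 E1.6467
G1 X1.57 Y29.47 E2.6941
G1 X-3.90 Y29.95 E3.0229
G1 X-2.81 Y42.41 E3.7717
G1 X-19.75 Y43.89 E4.7897
G1 X-20.84 Y31.44 E5.5379
G1 X-25.82 Y31.87 E5.8372
G1 X-27.35 Y14.44 E6.8847

At z = 14.16 mm: the sphere is not intersected at this z (|z−center|=9.660 > r=4.5); the cube at (15.5, 6.5) (footprint 26.5×17) is included at this height; the 17.5×27.5 cube at (12, 1) contributes its full rectangle; Merging all regions: the regions partially overlap (shared area 238.00 mm²), so overlapping operands fuse into one piece — 1 connected region; (whole slice rotated 85° about Z — lengths, areas and connectivity unchanged). The outline is a single polygon with 8 vertices. Extrusion per mm of travel: 0.6 × 0.24 / (π × 0.875²) = 0.059868. Accumulating E over each segment gives final E = 6.8847.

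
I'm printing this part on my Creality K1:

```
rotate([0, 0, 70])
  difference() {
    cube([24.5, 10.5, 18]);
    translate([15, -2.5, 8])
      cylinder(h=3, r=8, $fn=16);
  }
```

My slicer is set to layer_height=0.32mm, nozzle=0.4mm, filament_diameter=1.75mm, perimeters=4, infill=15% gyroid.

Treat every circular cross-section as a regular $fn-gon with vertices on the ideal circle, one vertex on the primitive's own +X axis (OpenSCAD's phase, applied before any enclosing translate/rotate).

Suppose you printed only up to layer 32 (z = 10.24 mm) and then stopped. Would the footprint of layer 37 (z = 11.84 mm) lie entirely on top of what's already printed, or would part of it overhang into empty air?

Compare the two slices. At z = 10.24: the cube is present — its section is the full 24.5×10.5 rectangle (area 257.25 mm²); the cylinder at (15, -2.5): section is a regular 16-gon, circumradius r=8 (area = (16/2)·8.000²·sin(360°/16) = 195.93 mm²); Subtracting the remaining from the first: starting from the 24.5×10.5 cube (257.25 mm²), the r=8 cylinder at (15, -2.5) partially overlaps it — only the 59.21 mm² overlap (of its 195.93 mm²) is removed, clipping the outline — area = 198.04 mm²; (rotated 70° about Z; rotation is an isometry so areas/perimeters/island counts are preserved). At z = 11.84: the cube (footprint 24.5×10.5) is included at this height (area 257.25 mm²); the cylinder at (15, -2.5) does not reach this height (z outside [8, 11]); Taking the first minus the rest: none of the subtracted shapes is present at this height, so the 24.5×10.5 cube is unchanged — area = 257.25 mm²; (whole slice rotated 70° about Z — lengths, areas and connectivity unchanged). Checking containment: at z = 11.84 the cross-section extends beyond the z = 10.24 cross-section by about 59.21 mm².

part overhangs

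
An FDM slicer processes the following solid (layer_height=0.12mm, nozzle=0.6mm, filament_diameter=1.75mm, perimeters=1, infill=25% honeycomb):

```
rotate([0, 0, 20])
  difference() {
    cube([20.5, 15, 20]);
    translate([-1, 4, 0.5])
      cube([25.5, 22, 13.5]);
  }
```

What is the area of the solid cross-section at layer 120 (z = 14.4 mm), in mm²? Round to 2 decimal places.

307.50 mm²

At z = 14.4 mm: the 20.5×15 cube contributes its full rectangle (area 307.50 mm²); the cube at (-1, 4) does not reach this height (z outside [0.5, 14]); Subtracting the remaining from the first: none of the subtracted shapes is present at this height, so the 20.5×15 cube is unchanged — area = 307.50 mm²; (whole slice rotated 20° about Z — lengths, areas and connectivity unchanged). Overall, the cross-section is a single solid region. Net area = 307.50 mm².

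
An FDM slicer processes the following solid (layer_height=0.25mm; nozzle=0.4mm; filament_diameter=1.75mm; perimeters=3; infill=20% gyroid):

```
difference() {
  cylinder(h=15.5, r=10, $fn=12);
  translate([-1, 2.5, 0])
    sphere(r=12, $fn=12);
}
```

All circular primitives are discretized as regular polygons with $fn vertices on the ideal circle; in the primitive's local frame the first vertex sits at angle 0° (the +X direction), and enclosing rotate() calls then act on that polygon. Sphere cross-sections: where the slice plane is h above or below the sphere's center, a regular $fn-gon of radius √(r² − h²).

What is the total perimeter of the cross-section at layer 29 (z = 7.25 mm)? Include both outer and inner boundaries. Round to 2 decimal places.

68.92 mm

At z = 7.25 mm: the cylinder: section is a regular 12-gon, circumradius r=10 (perimeter = 2·12·10.000·sin(180°/12) = 62.12 mm); the r=12 sphere at (-1, 2.5) contributes a regular 12-gon of circumradius √(12²−7.25²) = 9.562 (perimeter = 2·12·9.562·sin(180°/12) = 59.40 mm); Taking the first minus the rest: starting from the r=10 cylinder, the r=12 sphere at (-1, 2.5) partially overlaps it — only the 235.09 mm² overlap (of its 274.31 mm²) is removed, clipping the outline — boundary = 68.92 mm. Overall, the cross-section is a single solid region. Total boundary length (outer) = 68.92 mm.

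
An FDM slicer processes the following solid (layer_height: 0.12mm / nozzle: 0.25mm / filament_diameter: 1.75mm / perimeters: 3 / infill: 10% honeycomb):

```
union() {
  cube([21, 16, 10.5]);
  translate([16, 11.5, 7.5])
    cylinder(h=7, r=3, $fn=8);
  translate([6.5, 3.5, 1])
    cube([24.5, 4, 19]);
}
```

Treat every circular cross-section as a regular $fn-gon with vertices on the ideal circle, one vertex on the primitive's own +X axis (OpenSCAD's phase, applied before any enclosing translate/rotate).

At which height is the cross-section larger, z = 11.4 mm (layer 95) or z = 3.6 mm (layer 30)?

layer 30 (z = 3.6 mm)

Layer 95 (z = 11.4): the cube is absent (z outside [0, 10.5]); the r=3 cylinder at (16, 11.5) contributes a regular 8-gon of circumradius 3 (area = (8/2)·3.000²·sin(360°/8) = 25.46 mm²); the cube at (6.5, 3.5) (footprint 24.5×4) is included at this height (area 98.00 mm²); Combining (union): the 2 present regions are separate (no shared area or edge), so areas and boundary lengths simply add and each stays a separate island — area = 123.46 mm². So its area = 123.46 mm². Layer 30 (z = 3.6): the 21×16 cube contributes its full rectangle (area 336.00 mm²); the cylinder at (16, 11.5) does not reach this height (z outside [7.5, 14.5]); the 24.5×4 cube at (6.5, 3.5) contributes its full rectangle (area 98.00 mm²); Taking the union: the regions partially overlap — summed areas 434.00 mm² minus the doubly-counted overlap 58.00 mm² gives 376.00 mm² — area = 376.00 mm². So its area = 376.00 mm². Layer 30 is larger (376.00 vs 123.46 mm²).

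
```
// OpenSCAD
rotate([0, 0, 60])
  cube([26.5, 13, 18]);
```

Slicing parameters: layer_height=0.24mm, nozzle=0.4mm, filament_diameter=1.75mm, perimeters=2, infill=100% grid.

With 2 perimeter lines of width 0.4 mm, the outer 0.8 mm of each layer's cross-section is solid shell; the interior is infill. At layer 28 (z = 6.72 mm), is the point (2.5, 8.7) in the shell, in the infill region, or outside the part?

At z = 6.72 mm: the cube (footprint 26.5×13) is included at this height; (rotated 60° about Z; rotation is an isometry so areas/perimeters/island counts are preserved). Overall, the cross-section is a single solid region. Undo the 60° rotation: the query point maps to (8.784, 2.185) in the un-rotated model frame. The nearest boundary edge runs (0.00, 0.00)→(26.50, 0.00); distance from the point to it = 2.18 mm. The point is inside the cross-section and 2.18 mm from the nearest boundary — more than the 0.8 mm shell width (2 × 0.4), so it's in the infill interior.

infill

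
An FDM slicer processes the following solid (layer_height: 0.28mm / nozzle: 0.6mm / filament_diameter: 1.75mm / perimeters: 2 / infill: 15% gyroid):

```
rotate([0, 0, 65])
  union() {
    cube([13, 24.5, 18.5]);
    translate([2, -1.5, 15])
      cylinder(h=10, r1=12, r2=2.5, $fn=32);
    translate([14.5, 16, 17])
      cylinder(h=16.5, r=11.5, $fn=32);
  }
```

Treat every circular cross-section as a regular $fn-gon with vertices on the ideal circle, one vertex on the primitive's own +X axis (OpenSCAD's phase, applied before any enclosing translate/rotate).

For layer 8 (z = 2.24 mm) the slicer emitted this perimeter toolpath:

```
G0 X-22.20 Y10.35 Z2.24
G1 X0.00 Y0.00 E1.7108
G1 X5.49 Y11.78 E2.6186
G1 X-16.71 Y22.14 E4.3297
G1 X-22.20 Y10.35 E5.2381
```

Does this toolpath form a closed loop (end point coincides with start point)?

Start point (G0): (-22.20, 10.35). End point (last G1): the path returns to the start — closed.

yes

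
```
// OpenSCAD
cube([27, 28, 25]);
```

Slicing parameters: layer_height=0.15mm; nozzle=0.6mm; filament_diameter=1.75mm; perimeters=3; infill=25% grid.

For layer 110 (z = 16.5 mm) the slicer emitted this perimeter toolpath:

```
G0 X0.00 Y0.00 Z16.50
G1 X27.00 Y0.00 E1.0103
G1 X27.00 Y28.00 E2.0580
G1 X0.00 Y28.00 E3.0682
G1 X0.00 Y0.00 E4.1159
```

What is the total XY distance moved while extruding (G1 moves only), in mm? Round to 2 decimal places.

110.00 mm

Sum the Euclidean lengths of each G1 segment: total = 110.00 mm.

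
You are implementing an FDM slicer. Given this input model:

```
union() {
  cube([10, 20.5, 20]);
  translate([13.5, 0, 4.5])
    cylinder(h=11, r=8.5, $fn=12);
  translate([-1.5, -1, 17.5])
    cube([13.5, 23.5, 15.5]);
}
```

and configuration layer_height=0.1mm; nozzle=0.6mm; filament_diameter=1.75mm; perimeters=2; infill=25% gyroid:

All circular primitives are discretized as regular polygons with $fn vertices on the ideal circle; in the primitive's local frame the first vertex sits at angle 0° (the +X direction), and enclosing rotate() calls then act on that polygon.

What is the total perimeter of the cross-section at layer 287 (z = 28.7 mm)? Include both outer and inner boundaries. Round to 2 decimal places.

74.00 mm

At z = 28.7 mm: the cube is absent (z outside [0, 20]); the cylinder at (13.5, 0) does not reach this height (z outside [4.5, 15.5]); the 13.5×23.5 cube at (-1.5, -1) contributes its full rectangle (perimeter 74.00 mm); Taking the union: only the 13.5×23.5 cube at (-1.5, -1) is present, so the union is just that shape — boundary = 74.00 mm. Overall, the cross-section is a single solid region. Total boundary length (outer) = 74.00 mm.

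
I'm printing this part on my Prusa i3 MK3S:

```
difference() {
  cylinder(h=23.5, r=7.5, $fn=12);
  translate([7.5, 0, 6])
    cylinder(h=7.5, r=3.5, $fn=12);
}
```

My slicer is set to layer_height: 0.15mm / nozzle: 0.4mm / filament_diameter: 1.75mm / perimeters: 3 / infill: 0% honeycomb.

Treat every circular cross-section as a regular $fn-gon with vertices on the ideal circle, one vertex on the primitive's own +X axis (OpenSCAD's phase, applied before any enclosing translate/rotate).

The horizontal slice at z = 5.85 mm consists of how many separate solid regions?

At z = 5.85 mm: the r=7.5 cylinder gives a regular 12-gon of circumradius 7.5 (constant along its height); the cylinder at (7.5, 0) is not intersected at this z (z outside [6, 13.5]); Subtracting the remaining from the first: none of the subtracted shapes is present at this height, so the r=7.5 cylinder is unchanged — 1 connected region. The result has 1 disconnected region.

1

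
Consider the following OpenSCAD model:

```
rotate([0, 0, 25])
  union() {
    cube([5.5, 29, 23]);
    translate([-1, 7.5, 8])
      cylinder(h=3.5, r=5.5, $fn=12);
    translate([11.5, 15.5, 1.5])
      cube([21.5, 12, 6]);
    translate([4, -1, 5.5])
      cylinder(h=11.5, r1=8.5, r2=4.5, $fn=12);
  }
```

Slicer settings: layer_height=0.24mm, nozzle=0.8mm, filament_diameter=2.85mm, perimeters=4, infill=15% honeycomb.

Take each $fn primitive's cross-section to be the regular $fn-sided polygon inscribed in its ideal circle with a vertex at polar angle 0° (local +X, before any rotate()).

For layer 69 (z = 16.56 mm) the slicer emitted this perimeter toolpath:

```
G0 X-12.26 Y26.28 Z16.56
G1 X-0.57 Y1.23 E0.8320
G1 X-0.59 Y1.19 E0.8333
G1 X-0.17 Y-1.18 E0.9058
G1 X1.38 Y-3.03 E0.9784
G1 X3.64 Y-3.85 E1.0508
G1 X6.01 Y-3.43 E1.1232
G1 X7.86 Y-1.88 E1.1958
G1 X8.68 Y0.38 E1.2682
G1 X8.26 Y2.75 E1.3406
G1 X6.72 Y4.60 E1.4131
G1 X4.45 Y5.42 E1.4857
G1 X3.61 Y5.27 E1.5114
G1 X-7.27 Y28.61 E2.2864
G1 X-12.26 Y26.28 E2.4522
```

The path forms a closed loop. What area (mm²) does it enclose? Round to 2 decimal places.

Apply the shoelace formula to the sequence of (X, Y) vertices; enclosed area = 207.85 mm².

207.85 mm²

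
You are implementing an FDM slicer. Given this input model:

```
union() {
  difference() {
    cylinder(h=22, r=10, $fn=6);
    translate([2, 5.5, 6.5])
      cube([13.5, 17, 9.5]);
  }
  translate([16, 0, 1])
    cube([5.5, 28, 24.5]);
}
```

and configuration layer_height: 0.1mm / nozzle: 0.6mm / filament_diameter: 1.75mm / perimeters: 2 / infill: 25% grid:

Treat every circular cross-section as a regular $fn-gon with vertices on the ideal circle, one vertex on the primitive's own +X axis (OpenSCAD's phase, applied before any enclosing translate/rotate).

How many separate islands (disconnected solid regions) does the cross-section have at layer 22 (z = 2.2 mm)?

2

At z = 2.2 mm: the r=10 cylinder contributes a regular 6-gon of circumradius 10; the cube at (2, 5.5) is not intersected at this z (z outside [6.5, 16]); After the difference (first − rest): none of the subtracted shapes is present at this height, so the r=10 cylinder is unchanged — 1 connected region; the cube at (16, 0) is present — its section is the full 5.5×28 rectangle; Merging all regions: the 2 present regions are separate (no shared area or edge), so areas and boundary lengths simply add and each stays a separate island — 2 connected regions. Overall, the cross-section has 2 separate islands. Island count = 2.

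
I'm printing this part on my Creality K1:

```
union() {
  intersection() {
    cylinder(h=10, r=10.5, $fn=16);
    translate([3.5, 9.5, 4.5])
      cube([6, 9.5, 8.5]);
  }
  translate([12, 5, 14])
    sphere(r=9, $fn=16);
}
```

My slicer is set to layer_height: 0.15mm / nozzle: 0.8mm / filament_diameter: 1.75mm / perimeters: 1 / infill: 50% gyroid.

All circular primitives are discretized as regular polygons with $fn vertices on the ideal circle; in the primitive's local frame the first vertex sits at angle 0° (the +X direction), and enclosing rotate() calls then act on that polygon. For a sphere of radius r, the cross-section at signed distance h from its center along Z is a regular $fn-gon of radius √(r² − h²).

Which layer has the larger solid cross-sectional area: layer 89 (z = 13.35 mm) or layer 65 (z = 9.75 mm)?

Layer 89 (z = 13.35): the cylinder is not intersected at this z (z outside [0, 10]); the cube at (3.5, 9.5) does not reach this height (z outside [4.5, 13]); Keeping only the common overlap: at least one operand is absent at this height, so nothing remains; the sphere at (12, 5): section is a regular 16-gon, circumradius = √(r²−h²) = √(9²−0.65²) = 8.976 (area = (16/2)·8.976²·sin(360°/16) = 246.69 mm²); Merging all regions: only the r=9 sphere at (12, 5) is present, so the union is just that shape — area = 246.69 mm². So its area = 246.69 mm². Layer 65 (z = 9.75): the cylinder: section is a regular 16-gon, circumradius r=10.5 (area = (16/2)·10.500²·sin(360°/16) = 337.53 mm²); the cube at (3.5, 9.5) (footprint 6×9.5) is included at this height (area 57.00 mm²); Taking the intersection: the 6×9.5 cube at (3.5, 9.5) partially overlaps the r=10.5 cylinder; clipping to the common part keeps 0.16 mm² — area = 0.16 mm²; the r=9 sphere at (12, 5) slices to a regular 16-gon of circumradius 7.933 (√(r²−h²) with h=4.25 from center) (area = (16/2)·7.933²·sin(360°/16) = 192.68 mm²); Taking the union: the 2 present regions are separate (no shared area or edge), so areas and boundary lengths simply add and each stays a separate island — area = 192.84 mm². So its area = 192.84 mm². Layer 89 is larger (246.69 vs 192.84 mm²).

layer 89 (z = 13.35 mm)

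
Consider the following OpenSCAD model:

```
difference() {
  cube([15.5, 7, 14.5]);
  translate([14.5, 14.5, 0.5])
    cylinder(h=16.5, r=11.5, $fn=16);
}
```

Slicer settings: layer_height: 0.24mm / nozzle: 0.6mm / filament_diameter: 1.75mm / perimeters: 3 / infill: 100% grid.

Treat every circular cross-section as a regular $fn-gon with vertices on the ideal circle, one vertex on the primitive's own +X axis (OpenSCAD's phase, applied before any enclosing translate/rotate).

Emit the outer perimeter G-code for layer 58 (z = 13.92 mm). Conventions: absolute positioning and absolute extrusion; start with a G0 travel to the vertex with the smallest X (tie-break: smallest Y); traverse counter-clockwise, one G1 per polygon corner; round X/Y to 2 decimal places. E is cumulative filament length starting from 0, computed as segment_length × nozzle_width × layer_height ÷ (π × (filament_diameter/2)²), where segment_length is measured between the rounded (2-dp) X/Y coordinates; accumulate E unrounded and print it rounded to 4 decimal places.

G0 X0.00 Y0.00 Z13.92
G1 X15.50 Y0.00 E0.9280
G1 X15.50 Y3.20 E1.1195
G1 X14.50 Y3.00 E1.1806
G1 X10.10 Y3.88 E1.4492
G1 X6.37 Y6.37 E1.7177
G1 X5.95 Y7.00 E1.7631
G1 X0.00 Y7.00 E2.1193
G1 X0.00 Y0.00 E2.5383

At z = 13.92 mm: the cube is present — its section is the full 15.5×7 rectangle; the r=11.5 cylinder at (14.5, 14.5) contributes a regular 16-gon of circumradius 11.5; Taking the first minus the rest: starting from the 15.5×7 cube, the r=11.5 cylinder at (14.5, 14.5) partially overlaps it — only the 26.72 mm² overlap (of its 404.88 mm²) is removed, clipping the outline — 1 connected region. The outline is a single polygon with 8 vertices. Extrusion per mm of travel: 0.6 × 0.24 / (π × 0.875²) = 0.059868. Accumulating E over each segment gives final E = 2.5383.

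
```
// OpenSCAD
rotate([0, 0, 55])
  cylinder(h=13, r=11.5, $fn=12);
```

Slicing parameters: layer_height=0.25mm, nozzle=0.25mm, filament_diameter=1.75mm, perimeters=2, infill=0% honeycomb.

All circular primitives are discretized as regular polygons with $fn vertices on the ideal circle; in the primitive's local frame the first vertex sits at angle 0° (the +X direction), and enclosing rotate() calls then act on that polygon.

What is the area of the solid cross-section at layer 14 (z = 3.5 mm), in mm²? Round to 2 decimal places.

At z = 3.5 mm: the r=11.5 cylinder contributes a regular 12-gon of circumradius 11.5 (area = (12/2)·11.500²·sin(360°/12) = 396.75 mm²); (whole slice rotated 55° about Z — lengths, areas and connectivity unchanged). Overall, the cross-section is a single solid region. Net area = 396.75 mm².

396.75 mm²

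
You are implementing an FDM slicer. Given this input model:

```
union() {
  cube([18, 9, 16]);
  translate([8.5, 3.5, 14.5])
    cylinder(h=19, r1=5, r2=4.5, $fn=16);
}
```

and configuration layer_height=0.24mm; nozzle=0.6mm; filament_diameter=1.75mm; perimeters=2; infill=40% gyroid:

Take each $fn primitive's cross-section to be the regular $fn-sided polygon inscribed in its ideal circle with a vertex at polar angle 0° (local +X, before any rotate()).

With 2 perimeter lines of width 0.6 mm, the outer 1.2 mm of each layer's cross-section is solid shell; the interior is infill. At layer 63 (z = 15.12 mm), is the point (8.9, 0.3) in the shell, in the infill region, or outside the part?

At z = 15.12 mm: the cube (footprint 18×9) is included at this height; the cone at (8.5, 3.5) (r1=5→r2=4.5) has section circumradius 4.984 here — a regular 16-gon; Taking the union: the regions partially overlap (shared area 69.28 mm²), so overlapping operands fuse into one piece — 1 connected region. Overall, the cross-section is a single solid region. The nearest boundary edge runs (10.41, -1.10)→(8.50, -1.48); distance from the point to it = 1.67 mm. The point is inside the cross-section and 1.67 mm from the nearest boundary — more than the 1.2 mm shell width (2 × 0.6), so it's in the infill interior.

infill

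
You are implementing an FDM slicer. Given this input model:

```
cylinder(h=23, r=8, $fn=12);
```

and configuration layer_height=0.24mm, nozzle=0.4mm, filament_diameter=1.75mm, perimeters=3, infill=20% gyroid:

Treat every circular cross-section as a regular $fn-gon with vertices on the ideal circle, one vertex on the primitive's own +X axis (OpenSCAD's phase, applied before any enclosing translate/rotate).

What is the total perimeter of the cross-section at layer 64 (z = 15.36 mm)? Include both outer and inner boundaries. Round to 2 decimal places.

49.69 mm

At z = 15.36 mm: the r=8 cylinder gives a regular 12-gon of circumradius 8 (constant along its height) (perimeter = 2·12·8.000·sin(180°/12) = 49.69 mm). Overall, the cross-section is a single solid region. Total boundary length (outer) = 49.69 mm.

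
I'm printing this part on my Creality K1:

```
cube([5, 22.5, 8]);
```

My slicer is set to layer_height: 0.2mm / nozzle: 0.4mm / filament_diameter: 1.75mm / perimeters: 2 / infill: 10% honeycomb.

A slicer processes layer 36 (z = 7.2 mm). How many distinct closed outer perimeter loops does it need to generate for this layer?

1

At z = 7.2 mm: the cube is present — its section is the full 5×22.5 rectangle. The result has 1 disconnected region.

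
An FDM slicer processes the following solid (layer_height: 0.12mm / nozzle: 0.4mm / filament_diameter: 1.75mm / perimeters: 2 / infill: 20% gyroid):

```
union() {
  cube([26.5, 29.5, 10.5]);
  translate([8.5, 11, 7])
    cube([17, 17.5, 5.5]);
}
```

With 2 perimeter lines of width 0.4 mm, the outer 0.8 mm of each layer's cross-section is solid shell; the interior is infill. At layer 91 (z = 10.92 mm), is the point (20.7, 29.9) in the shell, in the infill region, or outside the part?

outside

At z = 10.92 mm: the cube is absent (z outside [0, 10.5]); the 17×17.5 cube at (8.5, 11) contributes its full rectangle; Combining (union): only the 17×17.5 cube at (8.5, 11) is present, so the union is just that shape — 1 connected region. Overall, the cross-section is a single solid region. The nearest boundary edge runs (25.50, 28.50)→(8.50, 28.50); distance from the point to it = 1.40 mm. The point is not inside any of the regions above, so it lies outside the cross-section (1.40 mm from the nearest boundary).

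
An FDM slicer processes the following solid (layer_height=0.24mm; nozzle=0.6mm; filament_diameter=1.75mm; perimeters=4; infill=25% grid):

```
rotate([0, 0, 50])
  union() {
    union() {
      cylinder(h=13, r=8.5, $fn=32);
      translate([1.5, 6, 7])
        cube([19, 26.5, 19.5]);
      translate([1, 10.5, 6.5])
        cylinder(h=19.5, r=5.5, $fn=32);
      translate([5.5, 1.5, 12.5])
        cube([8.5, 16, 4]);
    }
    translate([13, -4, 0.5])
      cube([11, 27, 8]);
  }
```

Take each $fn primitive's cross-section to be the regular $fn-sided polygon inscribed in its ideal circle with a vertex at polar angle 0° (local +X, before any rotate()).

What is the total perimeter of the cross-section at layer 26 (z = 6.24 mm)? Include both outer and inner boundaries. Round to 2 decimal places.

At z = 6.24 mm: the r=8.5 cylinder contributes a regular 32-gon of circumradius 8.5 (perimeter = 2·32·8.500·sin(180°/32) = 53.32 mm); the cube at (1.5, 6) is absent (z outside [7, 26.5]); the cylinder at (1, 10.5) is absent (z outside [6.5, 26]); the cube at (5.5, 1.5) is not intersected at this z (z outside [12.5, 16.5]); Combining (union): only the r=8.5 cylinder is present, so the union is just that shape — boundary = 53.32 mm; the cube at (13, -4) is present — its section is the full 11×27 rectangle (perimeter 76.00 mm); Combining (union): the 2 present regions are separate (no shared area or edge), so areas and boundary lengths simply add and each stays a separate island — boundary = 129.32 mm; (rotated 50° about Z; rotation is an isometry so areas/perimeters/island counts are preserved). Overall, the cross-section has 2 separate islands. Total boundary length (outer) = 129.32 mm.

129.32 mm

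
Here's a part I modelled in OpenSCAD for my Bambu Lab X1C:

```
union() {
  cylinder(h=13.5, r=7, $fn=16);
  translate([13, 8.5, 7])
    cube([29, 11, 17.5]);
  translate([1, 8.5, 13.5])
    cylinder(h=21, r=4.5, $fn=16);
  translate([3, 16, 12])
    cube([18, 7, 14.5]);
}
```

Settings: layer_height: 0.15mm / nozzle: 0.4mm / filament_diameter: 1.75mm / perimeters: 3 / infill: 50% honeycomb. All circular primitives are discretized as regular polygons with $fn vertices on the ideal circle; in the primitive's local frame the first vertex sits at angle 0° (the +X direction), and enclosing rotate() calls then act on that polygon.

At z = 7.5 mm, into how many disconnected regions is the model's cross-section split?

2

At z = 7.5 mm: the r=7 cylinder contributes a regular 16-gon of circumradius 7; the cube at (13, 8.5) is present — its section is the full 29×11 rectangle; the cylinder at (1, 8.5) is not intersected at this z (z outside [13.5, 34.5]); the cube at (3, 16) does not reach this height (z outside [12, 26.5]); Taking the union: the 2 present regions are separate (no shared area or edge), so areas and boundary lengths simply add and each stays a separate island — 2 connected regions. The result has 2 disconnected regions.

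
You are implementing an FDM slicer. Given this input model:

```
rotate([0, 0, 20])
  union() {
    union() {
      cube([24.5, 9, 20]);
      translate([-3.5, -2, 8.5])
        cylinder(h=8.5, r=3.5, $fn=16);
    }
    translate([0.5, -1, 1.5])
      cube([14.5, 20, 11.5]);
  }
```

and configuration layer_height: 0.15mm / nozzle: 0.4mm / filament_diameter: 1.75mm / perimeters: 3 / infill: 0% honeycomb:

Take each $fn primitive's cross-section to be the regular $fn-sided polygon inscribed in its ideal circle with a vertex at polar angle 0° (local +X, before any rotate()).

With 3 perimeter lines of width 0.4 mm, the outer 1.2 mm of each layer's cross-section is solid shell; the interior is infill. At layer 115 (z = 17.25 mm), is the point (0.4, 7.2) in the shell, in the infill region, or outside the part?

infill

At z = 17.25 mm: the cube is present — its section is the full 24.5×9 rectangle; the cylinder at (-3.5, -2) is absent (z outside [8.5, 17]); Merging all regions: only the 24.5×9 cube is present, so the union is just that shape — 1 connected region; the cube at (0.5, -1) is not intersected at this z (z outside [1.5, 13]); Taking the union: only that combined region is present, so the union is just that shape — 1 connected region; (rotated 20° about Z; rotation is an isometry so areas/perimeters/island counts are preserved). Overall, the cross-section is a single solid region. Undo the 20° rotation: the query point maps to (2.838, 6.629) in the un-rotated model frame. The nearest boundary edge runs (24.50, 9.00)→(0.00, 9.00); distance from the point to it = 2.37 mm. The point is inside the cross-section and 2.37 mm from the nearest boundary — more than the 1.2 mm shell width (3 × 0.4), so it's in the infill interior.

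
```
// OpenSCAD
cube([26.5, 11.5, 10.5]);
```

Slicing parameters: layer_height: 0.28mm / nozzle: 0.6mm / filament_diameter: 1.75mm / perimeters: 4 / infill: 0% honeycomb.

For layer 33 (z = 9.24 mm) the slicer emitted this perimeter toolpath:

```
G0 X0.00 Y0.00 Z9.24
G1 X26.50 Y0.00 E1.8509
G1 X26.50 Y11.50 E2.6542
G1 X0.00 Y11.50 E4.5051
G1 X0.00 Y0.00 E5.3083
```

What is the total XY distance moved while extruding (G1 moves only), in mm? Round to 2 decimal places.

76.00 mm

Sum the Euclidean lengths of each G1 segment: total = 76.00 mm.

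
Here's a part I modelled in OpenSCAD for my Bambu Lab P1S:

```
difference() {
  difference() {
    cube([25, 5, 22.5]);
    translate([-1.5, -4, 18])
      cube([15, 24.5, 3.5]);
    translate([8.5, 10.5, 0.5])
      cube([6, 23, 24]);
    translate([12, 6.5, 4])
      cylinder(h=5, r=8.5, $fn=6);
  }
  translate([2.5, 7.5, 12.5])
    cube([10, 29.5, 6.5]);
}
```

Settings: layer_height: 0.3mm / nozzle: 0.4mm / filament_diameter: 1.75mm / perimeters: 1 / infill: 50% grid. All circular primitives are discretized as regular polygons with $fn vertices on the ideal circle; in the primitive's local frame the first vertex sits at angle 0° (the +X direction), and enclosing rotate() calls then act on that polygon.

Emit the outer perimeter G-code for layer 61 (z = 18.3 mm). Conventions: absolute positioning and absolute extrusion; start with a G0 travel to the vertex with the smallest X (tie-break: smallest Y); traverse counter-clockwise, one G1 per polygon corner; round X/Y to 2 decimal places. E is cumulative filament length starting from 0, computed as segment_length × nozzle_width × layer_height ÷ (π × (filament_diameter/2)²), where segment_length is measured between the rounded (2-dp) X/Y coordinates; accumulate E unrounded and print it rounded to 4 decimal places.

At z = 18.3 mm: the cube is present — its section is the full 25×5 rectangle; the cube at (-1.5, -4) (footprint 15×24.5) is included at this height; the cube at (8.5, 10.5) (footprint 6×23) is included at this height; the cylinder at (12, 6.5) does not reach this height (z outside [4, 9]); Subtracting the remaining from the first: starting from the 25×5 cube, the 15×24.5 cube at (-1.5, -4) partially overlaps it — only the 67.50 mm² overlap (of its 367.50 mm²) is removed, clipping the outline; the 6×23 cube at (8.5, 10.5) misses the remaining region (no effect) — 1 connected region; the cube at (2.5, 7.5) (footprint 10×29.5) is included at this height; After the difference (first − rest): starting from the result so far, the 10×29.5 cube at (2.5, 7.5) misses the remaining region (no effect) — 1 connected region. The outline is a single polygon with 4 vertices. Extrusion per mm of travel: 0.4 × 0.3 / (π × 0.875²) = 0.049890. Accumulating E over each segment gives final E = 1.6464.

G0 X13.50 Y0.00 Z18.30
G1 X25.00 Y0.00 E0.5737
G1 X25.00 Y5.00 E0.8232
G1 X13.50 Y5.00 E1.3969
G1 X13.50 Y0.00 E1.6464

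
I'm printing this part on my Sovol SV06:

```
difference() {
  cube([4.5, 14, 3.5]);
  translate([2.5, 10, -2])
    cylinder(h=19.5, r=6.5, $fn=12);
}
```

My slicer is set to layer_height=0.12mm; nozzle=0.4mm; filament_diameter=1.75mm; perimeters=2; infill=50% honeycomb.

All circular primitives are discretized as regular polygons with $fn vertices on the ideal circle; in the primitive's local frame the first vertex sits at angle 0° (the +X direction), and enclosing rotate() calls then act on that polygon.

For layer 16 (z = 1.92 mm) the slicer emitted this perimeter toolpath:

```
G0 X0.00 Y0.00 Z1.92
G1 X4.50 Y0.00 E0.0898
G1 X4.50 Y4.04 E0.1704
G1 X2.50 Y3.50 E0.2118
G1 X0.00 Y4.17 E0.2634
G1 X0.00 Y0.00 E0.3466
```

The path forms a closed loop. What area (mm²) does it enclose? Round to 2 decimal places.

Apply the shoelace formula to the sequence of (X, Y) vertices; enclosed area = 17.13 mm².

17.13 mm²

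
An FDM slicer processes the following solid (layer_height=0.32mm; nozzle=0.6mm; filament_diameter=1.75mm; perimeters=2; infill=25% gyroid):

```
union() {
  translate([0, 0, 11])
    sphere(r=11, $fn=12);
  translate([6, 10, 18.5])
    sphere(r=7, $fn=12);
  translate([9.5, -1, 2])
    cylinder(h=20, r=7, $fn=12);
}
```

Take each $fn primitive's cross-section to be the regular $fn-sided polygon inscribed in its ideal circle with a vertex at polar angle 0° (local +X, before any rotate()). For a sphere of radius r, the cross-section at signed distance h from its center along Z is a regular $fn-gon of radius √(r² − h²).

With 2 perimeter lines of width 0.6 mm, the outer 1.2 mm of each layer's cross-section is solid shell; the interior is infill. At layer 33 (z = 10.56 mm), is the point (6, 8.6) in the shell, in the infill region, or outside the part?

At z = 10.56 mm: the r=11 sphere slices to a regular 12-gon of circumradius 10.991 (√(r²−h²) with h=0.44 from center); the sphere at (6, 10) is absent (|z−center|=7.940 > r=7); the r=7 cylinder at (9.5, -1) gives a regular 12-gon of circumradius 7 (constant along its height); Taking the union: the regions partially overlap (shared area 79.27 mm²), so overlapping operands fuse into one piece — 1 connected region. Overall, the cross-section is a single solid region. The nearest boundary edge runs (5.50, 9.52)→(9.12, 5.90); distance from the point to it = 0.29 mm. The point is inside the cross-section, 0.29 mm from the nearest boundary — within the 1.2 mm shell band (2 × 0.6).

shell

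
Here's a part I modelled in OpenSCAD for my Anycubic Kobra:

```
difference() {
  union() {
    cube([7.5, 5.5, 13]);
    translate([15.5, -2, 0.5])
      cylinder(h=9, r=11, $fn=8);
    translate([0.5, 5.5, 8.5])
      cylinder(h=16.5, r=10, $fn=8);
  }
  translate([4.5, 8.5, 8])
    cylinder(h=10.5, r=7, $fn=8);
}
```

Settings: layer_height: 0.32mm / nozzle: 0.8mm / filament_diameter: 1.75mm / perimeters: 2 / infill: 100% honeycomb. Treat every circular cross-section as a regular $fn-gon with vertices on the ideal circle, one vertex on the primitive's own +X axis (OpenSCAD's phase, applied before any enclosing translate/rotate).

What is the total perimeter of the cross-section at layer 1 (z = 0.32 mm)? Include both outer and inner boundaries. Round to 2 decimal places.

At z = 0.32 mm: the cube (footprint 7.5×5.5) is included at this height (perimeter 26.00 mm); the cylinder at (15.5, -2) is absent (z outside [0.5, 9.5]); the cylinder at (0.5, 5.5) is absent (z outside [8.5, 25]); Merging all regions: only the 7.5×5.5 cube is present, so the union is just that shape — boundary = 26.00 mm; the cylinder at (4.5, 8.5) does not reach this height (z outside [8, 18.5]); Subtracting the remaining from the first: none of the subtracted shapes is present at this height, so the result so far is unchanged — boundary = 26.00 mm. Overall, the cross-section is a single solid region. Total boundary length (outer) = 26.00 mm.

26.00 mm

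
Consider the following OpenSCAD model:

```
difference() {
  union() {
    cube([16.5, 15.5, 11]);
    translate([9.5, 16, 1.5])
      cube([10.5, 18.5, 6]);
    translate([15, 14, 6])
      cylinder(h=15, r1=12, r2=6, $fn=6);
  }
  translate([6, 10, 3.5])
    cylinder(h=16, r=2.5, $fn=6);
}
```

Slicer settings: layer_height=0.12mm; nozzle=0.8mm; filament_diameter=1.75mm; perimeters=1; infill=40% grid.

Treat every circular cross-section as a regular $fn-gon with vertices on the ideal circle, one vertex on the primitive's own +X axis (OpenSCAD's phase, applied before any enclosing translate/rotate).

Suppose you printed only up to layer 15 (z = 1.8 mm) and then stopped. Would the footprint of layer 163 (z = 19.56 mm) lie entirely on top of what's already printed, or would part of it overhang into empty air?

Compare the two slices. At z = 1.8: the 16.5×15.5 cube contributes its full rectangle (area 255.75 mm²); the cube at (9.5, 16) is present — its section is the full 10.5×18.5 rectangle (area 194.25 mm²); the cone at (15, 14) is absent (z outside [6, 21]); Merging all regions: the 2 present regions are separate (no shared area or edge), so areas and boundary lengths simply add and each stays a separate island — area = 450.00 mm²; the cylinder at (6, 10) does not reach this height (z outside [3.5, 19.5]); After the difference (first − rest): none of the subtracted shapes is present at this height, so the result so far is unchanged — area = 450.00 mm². At z = 19.56: the cube does not reach this height (z outside [0, 11]); the cube at (9.5, 16) is absent (z outside [1.5, 7.5]); the cone at (15, 14) (r1=12→r2=6) has section circumradius 6.576 here — a regular 6-gon (area = (6/2)·6.576²·sin(360°/6) = 112.35 mm²); Taking the union: only the cone at (15, 14) is present, so the union is just that shape — area = 112.35 mm²; the cylinder at (6, 10) is absent (z outside [3.5, 19.5]); Subtracting the remaining from the first: none of the subtracted shapes is present at this height, so that combined region is unchanged — area = 112.35 mm². Checking containment: at z = 19.56 the cross-section extends beyond the z = 1.8 cross-section by about 32.23 mm².

part overhangs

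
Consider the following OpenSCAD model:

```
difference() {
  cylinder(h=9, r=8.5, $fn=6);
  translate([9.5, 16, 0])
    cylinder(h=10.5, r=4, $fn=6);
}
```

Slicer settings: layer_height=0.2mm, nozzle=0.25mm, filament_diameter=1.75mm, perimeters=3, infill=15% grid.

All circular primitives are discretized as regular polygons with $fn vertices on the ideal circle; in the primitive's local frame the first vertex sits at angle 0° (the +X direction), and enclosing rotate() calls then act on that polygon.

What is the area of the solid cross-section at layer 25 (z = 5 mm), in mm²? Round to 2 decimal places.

187.71 mm²

At z = 5 mm: the r=8.5 cylinder contributes a regular 6-gon of circumradius 8.5 (area = (6/2)·8.500²·sin(360°/6) = 187.71 mm²); the r=4 cylinder at (9.5, 16) gives a regular 6-gon of circumradius 4 (constant along its height) (area = (6/2)·4.000²·sin(360°/6) = 41.57 mm²); Taking the first minus the rest: starting from the r=8.5 cylinder (187.71 mm²), the r=4 cylinder at (9.5, 16) misses the remaining region (no effect) — area = 187.71 mm². Overall, the cross-section is a single solid region. Net area = 187.71 mm².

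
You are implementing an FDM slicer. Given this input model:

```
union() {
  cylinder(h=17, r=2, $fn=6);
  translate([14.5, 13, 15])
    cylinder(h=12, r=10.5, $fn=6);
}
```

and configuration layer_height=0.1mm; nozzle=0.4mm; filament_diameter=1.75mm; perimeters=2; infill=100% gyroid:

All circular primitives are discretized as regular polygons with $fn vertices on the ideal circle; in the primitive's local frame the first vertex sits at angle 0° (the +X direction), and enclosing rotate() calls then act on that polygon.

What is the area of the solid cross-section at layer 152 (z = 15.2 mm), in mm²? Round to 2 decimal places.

296.83 mm²

At z = 15.2 mm: the r=2 cylinder contributes a regular 6-gon of circumradius 2 (area = (6/2)·2.000²·sin(360°/6) = 10.39 mm²); the r=10.5 cylinder at (14.5, 13) gives a regular 6-gon of circumradius 10.5 (constant along its height) (area = (6/2)·10.500²·sin(360°/6) = 286.44 mm²); Merging all regions: the 2 present regions are separate (no shared area or edge), so areas and boundary lengths simply add and each stays a separate island — area = 296.83 mm². Overall, the cross-section has 2 separate islands. Net area = 296.83 mm².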